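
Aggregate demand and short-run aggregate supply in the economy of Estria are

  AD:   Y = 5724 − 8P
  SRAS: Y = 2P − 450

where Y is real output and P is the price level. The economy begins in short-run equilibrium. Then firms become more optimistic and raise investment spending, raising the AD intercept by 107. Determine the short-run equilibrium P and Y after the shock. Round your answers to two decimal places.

This is a positive demand shock: AD shifts right.
New AD: Y = 5831 − 8P.
Set AD = SRAS: 5831 − 8P = 2P − 450, so 6281 = 10P and P = 628.10.
Substituting into AD, Y = 806.20.

P = 628.10, Y = 806.20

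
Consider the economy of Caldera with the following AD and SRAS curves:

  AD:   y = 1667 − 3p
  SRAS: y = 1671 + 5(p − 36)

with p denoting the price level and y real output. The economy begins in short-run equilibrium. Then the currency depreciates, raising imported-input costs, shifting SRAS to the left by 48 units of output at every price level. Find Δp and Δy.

Δp = +6, Δy = -18

This is a negative supply shock: SRAS shifts left.
New SRAS: y = 1443 + 5p.
Set AD = SRAS: 1667 − 3p = 1443 + 5p, so 224 = 8p and p = 28.
y = 1667 − 3·28 = 1583.
Initially p = 22, y = 1601, so Δp = +6 and Δy = -18.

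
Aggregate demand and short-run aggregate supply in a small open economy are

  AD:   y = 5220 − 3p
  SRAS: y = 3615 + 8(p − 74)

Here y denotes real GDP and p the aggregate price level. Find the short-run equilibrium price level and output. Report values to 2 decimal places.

p = 199.73, y = 4620.82

Write SRAS as y = 3615 + 8p − 592 = 3023 + 8p.
Set AD = SRAS: 5220 − 3p = 3023 + 8p, so 2197 = 11p and p = 199.73.
Substituting into AD, y = 5220 − 3p = 4620.82.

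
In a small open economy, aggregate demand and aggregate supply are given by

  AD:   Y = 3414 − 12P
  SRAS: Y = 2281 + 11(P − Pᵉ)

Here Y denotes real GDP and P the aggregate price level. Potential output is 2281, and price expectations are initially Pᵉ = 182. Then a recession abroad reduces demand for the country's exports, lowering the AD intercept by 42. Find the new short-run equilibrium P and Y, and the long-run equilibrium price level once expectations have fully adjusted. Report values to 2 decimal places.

Short run: P = 134.48, Y = 1758.26. Long run: P = 90.92.

AD shifts left: new AD is Y = 3372 − 12P. With Pᵉ = 182, SRAS is Y = 279 + 11P.
Short run: 3372 − 12P = 279 + 11P gives 3093 = 23P, so P = 134.48 and Y = 3372 − 12P = 1758.26.
Y = 1758.26 is below potential 2281; expectations adjust and SRAS shifts right until Y = 2281.
Long run: on the new AD curve, 2281 = 3372 − 12P gives P = 90.92.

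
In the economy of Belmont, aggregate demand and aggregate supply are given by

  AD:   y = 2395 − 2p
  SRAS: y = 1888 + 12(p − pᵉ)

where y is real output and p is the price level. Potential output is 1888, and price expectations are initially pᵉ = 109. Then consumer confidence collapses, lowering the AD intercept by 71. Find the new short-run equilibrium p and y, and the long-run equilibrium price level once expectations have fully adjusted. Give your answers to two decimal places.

Short run: p = 124.57, y = 2074.86. Long run: p = 218.00.

AD shifts left: new AD is y = 2324 − 2p. With pᵉ = 109, SRAS is y = 580 + 12p.
Short run: 2324 − 2p = 580 + 12p gives 1744 = 14p, so p = 124.57 and y = 2324 − 2p = 2074.86.
y = 2074.86 is above potential 1888; expectations adjust and SRAS shifts left until y = 1888.
Long run: on the new AD curve, 1888 = 2324 − 2p gives p = 218.00.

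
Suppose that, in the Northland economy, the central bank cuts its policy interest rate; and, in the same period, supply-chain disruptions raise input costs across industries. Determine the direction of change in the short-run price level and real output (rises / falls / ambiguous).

Price level: rises; output: ambiguous

The first event is a positive demand shock: AD shifts right, which by itself pushes P up and Y up.
The second is an adverse supply shock: SRAS shifts left, which by itself pushes P up and Y down.
Both shocks push P up, so P rises. The two shocks push Y in opposite directions, so the effect on Y is ambiguous.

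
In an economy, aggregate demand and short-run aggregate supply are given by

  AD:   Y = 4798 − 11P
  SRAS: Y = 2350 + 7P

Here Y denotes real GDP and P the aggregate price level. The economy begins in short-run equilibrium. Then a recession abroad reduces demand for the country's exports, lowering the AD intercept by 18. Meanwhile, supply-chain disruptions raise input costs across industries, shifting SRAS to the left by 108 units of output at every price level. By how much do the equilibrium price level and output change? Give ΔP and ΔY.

ΔP = +5, ΔY = -73

After both shocks: AD is Y = 4780 − 11P and SRAS is Y = 2242 + 7P.
Setting them equal: 2538 = 18P, so P = 141.
Y = 4780 − 11·141 = 3229.
Initially P = 136, Y = 3302, so ΔP = +5 and ΔY = -73.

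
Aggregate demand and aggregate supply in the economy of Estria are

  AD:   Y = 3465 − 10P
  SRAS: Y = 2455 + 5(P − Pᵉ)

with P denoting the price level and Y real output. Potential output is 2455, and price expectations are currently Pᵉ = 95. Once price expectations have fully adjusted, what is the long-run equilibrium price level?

Short run: with Pᵉ = 95, SRAS is Y = 1980 + 5P. Setting AD = SRAS gives 1485 = 15P, so P = 99 and Y = 3465 − 10·99 = 2475.
Output 2475 is above potential 2455, so over time expected prices rise and SRAS shifts left until Y returns to 2455.
Long run: Y = 2455 on the AD curve gives 2455 = 3465 − 10P, so P = 101.

Long-run P = 101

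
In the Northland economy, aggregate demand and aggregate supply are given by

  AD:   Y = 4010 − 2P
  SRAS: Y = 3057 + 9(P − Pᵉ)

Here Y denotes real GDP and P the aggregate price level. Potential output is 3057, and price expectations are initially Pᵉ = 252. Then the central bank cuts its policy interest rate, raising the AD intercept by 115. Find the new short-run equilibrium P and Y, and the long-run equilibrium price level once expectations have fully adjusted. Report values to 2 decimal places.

Short run: P = 303.27, Y = 3518.45. Long run: P = 534.00.

AD shifts right: new AD is Y = 4125 − 2P. With Pᵉ = 252, SRAS is Y = 789 + 9P.
Short run: 4125 − 2P = 789 + 9P gives 3336 = 11P, so P = 303.27 and Y = 4125 − 2P = 3518.45.
Y = 3518.45 is above potential 3057; expectations adjust and SRAS shifts left until Y = 3057.
Long run: on the new AD curve, 3057 = 4125 − 2P gives P = 534.00.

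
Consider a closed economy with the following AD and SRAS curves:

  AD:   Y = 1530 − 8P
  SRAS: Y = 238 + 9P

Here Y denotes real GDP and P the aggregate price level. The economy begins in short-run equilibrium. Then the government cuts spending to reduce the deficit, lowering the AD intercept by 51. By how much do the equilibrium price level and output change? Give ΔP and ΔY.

This is a negative demand shock: AD shifts left.
New AD: Y = 1479 − 8P.
Set AD = SRAS: 1479 − 8P = 238 + 9P, so 1241 = 17P and P = 73.
Y = 1479 − 8·73 = 895.
Initially P = 76, Y = 922, so ΔP = -3 and ΔY = -27.

ΔP = -3, ΔY = -27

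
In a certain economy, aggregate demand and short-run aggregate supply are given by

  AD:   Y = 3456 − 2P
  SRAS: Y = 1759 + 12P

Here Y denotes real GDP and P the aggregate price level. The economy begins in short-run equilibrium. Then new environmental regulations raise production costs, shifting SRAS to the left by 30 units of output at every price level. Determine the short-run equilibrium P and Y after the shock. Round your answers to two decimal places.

This is a negative supply shock: SRAS shifts left.
New SRAS: Y = 1729 + 12P.
Set AD = SRAS: 3456 − 2P = 1729 + 12P, so 1727 = 14P and P = 123.36.
Substituting into AD, Y = 3209.29.

P = 123.36, Y = 3209.29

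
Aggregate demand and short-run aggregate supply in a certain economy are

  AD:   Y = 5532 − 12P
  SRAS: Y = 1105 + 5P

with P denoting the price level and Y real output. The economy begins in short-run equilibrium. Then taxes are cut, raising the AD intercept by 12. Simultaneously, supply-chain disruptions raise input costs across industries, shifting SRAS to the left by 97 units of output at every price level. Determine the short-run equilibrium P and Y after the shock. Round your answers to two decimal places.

After both shocks: AD is Y = 5544 − 12P and SRAS is Y = 1008 + 5P.
Setting them equal: 4536 = 17P, so P = 266.82.
Substituting into AD, Y = 2342.12.

P = 266.82, Y = 2342.12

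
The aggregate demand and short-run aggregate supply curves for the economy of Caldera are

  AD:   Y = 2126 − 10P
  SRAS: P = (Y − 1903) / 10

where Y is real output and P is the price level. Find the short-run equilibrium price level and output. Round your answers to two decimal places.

P = 11.15, Y = 2014.50

Rearrange SRAS to Y = 1903 + 10P.
Set AD = SRAS: 2126 − 10P = 1903 + 10P, so 223 = 20P and P = 11.15.
Substituting into AD, Y = 2126 − 10P = 2014.50.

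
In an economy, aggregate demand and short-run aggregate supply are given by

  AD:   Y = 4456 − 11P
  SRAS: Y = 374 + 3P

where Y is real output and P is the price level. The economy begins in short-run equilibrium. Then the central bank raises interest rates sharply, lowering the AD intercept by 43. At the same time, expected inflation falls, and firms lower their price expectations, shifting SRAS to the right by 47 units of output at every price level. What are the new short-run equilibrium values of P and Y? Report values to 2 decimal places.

After both shocks: AD is Y = 4413 − 11P and SRAS is Y = 421 + 3P.
Setting them equal: 3992 = 14P, so P = 285.14.
Substituting into AD, Y = 1276.43.

P = 285.14, Y = 1276.43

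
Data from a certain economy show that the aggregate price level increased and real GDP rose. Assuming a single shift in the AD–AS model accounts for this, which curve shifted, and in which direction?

P rose and Y rose. An AD shift moves P and Y in the same direction; an SRAS shift moves them in opposite directions.
Here P and Y moved in the same direction, so the AD curve shifted.
Since Y rose, AD shifted right.

AD shifted right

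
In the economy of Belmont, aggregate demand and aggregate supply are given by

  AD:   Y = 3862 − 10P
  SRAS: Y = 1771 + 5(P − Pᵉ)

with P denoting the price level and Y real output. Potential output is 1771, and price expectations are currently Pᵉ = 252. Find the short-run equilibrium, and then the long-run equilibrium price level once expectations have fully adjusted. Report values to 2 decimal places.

Short run: with Pᵉ = 252, SRAS is Y = 511 + 5P. Setting AD = SRAS gives 3351 = 15P, so P = 223.40 and Y = 3862 − 10P = 1628.00.
Output 1628.00 is below potential 1771, so over time expected prices fall and SRAS shifts right until Y returns to 1771.
Long run: Y = 1771 on the AD curve gives 1771 = 3862 − 10P, so P = 209.10.

Short run: P = 223.40, Y = 1628.00. Long run: P = 209.10.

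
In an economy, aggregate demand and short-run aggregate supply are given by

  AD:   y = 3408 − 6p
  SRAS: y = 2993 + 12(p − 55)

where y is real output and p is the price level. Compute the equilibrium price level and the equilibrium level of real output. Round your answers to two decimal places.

p = 59.72, y = 3049.67

Write SRAS as y = 2993 + 12p − 660 = 2333 + 12p.
Set AD = SRAS: 3408 − 6p = 2333 + 12p, so 1075 = 18p and p = 59.72.
Substituting into AD, y = 3408 − 6p = 3049.67.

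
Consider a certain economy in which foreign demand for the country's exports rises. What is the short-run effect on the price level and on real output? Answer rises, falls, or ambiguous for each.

Price level: rises; output: rises

This is a positive demand shock: AD shifts right.
Moving along the upward-sloping SRAS curve, P rises and Y rises.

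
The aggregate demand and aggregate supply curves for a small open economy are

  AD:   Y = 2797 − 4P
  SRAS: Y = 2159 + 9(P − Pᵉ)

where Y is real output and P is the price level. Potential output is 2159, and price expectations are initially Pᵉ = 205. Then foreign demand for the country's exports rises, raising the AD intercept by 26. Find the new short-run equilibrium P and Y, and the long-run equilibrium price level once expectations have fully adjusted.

AD shifts right: new AD is Y = 2823 − 4P. With Pᵉ = 205, SRAS is Y = 314 + 9P.
Short run: 2823 − 4P = 314 + 9P gives 2509 = 13P, so P = 193 and Y = 2823 − 4·193 = 2051.
Y = 2051 is below potential 2159; expectations adjust and SRAS shifts right until Y = 2159.
Long run: on the new AD curve, 2159 = 2823 − 4P gives P = 166.

Short run: P = 193, Y = 2051. Long run: P = 166.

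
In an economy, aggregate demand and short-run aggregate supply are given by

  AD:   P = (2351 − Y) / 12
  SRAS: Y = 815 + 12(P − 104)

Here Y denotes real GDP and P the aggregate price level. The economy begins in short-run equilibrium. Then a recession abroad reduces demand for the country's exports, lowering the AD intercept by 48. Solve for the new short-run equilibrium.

This is a negative demand shock: AD shifts left.
New AD: Y = 2303 − 12P.
SRAS can be written Y = 12P − 433.
Set AD = SRAS: 2303 − 12P = 12P − 433, so 2736 = 24P and P = 114.
Y = 2303 − 12·114 = 935.

P = 114, Y = 935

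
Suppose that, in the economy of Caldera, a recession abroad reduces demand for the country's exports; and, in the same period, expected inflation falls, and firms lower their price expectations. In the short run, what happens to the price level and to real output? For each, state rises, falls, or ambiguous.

The first event is a negative demand shock: AD shifts left, which by itself pushes P down and Y down.
The second is a favourable supply shock: SRAS shifts right, which by itself pushes P down and Y up.
Both shocks push P down, so P falls. The two shocks push Y in opposite directions, so the effect on Y is ambiguous.

Price level: falls; output: ambiguous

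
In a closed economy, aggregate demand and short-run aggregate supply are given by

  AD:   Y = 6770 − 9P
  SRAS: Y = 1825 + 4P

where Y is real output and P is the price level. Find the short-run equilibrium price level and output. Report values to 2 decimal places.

P = 380.38, Y = 3346.54

Set AD = SRAS: 6770 − 9P = 1825 + 4P, so 4945 = 13P and P = 380.38.
Substituting into AD, Y = 6770 − 9P = 3346.54.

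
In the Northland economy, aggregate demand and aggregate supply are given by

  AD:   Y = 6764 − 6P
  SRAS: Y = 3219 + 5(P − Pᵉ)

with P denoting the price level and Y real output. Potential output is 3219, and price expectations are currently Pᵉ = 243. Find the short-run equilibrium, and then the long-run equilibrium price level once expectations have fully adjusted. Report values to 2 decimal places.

Short run: P = 432.73, Y = 4167.64. Long run: P = 590.83.

Short run: with Pᵉ = 243, SRAS is Y = 2004 + 5P. Setting AD = SRAS gives 4760 = 11P, so P = 432.73 and Y = 6764 − 6P = 4167.64.
Output 4167.64 is above potential 3219, so over time expected prices rise and SRAS shifts left until Y returns to 3219.
Long run: Y = 3219 on the AD curve gives 3219 = 6764 − 6P, so P = 590.83.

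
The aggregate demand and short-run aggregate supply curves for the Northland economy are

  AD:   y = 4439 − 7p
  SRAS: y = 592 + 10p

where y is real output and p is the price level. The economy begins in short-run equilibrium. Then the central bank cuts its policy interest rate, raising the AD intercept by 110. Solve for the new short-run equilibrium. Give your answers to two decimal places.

p = 232.76, y = 2919.65

This is a positive demand shock: AD shifts right.
New AD: y = 4549 − 7p.
Set AD = SRAS: 4549 − 7p = 592 + 10p, so 3957 = 17p and p = 232.76.
Substituting into AD, y = 2919.65.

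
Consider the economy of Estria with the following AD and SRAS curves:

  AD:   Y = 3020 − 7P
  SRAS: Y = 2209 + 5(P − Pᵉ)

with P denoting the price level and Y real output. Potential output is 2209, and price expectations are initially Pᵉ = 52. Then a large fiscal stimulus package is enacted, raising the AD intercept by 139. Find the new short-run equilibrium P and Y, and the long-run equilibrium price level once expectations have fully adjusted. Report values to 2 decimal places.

AD shifts right: new AD is Y = 3159 − 7P. With Pᵉ = 52, SRAS is Y = 1949 + 5P.
Short run: 3159 − 7P = 1949 + 5P gives 1210 = 12P, so P = 100.83 and Y = 3159 − 7P = 2453.17.
Y = 2453.17 is above potential 2209; expectations adjust and SRAS shifts left until Y = 2209.
Long run: on the new AD curve, 2209 = 3159 − 7P gives P = 135.71.

Short run: P = 100.83, Y = 2453.17. Long run: P = 135.71.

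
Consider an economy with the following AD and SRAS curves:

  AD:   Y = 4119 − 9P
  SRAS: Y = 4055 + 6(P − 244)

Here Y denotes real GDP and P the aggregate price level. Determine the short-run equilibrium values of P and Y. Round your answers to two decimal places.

P = 101.87, Y = 3202.20

Write SRAS as Y = 4055 + 6P − 1464 = 2591 + 6P.
Set AD = SRAS: 4119 − 9P = 2591 + 6P, so 1528 = 15P and P = 101.87.
Substituting into AD, Y = 4119 − 9P = 3202.20.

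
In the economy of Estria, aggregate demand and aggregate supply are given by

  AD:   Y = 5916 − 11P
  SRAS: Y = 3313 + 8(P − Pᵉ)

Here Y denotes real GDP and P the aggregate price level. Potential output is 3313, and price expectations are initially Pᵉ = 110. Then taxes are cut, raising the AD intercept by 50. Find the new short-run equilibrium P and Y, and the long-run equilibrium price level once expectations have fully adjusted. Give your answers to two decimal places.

Short run: P = 185.95, Y = 3920.58. Long run: P = 241.18.

AD shifts right: new AD is Y = 5966 − 11P. With Pᵉ = 110, SRAS is Y = 2433 + 8P.
Short run: 5966 − 11P = 2433 + 8P gives 3533 = 19P, so P = 185.95 and Y = 5966 − 11P = 3920.58.
Y = 3920.58 is above potential 3313; expectations adjust and SRAS shifts left until Y = 3313.
Long run: on the new AD curve, 3313 = 5966 − 11P gives P = 241.18.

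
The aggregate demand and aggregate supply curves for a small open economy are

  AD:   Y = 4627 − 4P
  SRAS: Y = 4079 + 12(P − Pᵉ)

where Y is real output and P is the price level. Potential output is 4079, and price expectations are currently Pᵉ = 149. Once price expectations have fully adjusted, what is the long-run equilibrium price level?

Short run: with Pᵉ = 149, SRAS is Y = 2291 + 12P. Setting AD = SRAS gives 2336 = 16P, so P = 146 and Y = 4627 − 4·146 = 4043.
Output 4043 is below potential 4079, so over time expected prices fall and SRAS shifts right until Y returns to 4079.
Long run: Y = 4079 on the AD curve gives 4079 = 4627 − 4P, so P = 137.

Long-run P = 137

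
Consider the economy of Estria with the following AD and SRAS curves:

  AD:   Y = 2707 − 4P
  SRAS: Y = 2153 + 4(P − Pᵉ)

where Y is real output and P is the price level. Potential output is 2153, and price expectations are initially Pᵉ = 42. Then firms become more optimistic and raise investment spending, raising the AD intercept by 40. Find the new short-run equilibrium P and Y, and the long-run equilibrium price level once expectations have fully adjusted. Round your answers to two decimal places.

Short run: P = 95.25, Y = 2366.00. Long run: P = 148.50.

AD shifts right: new AD is Y = 2747 − 4P. With Pᵉ = 42, SRAS is Y = 1985 + 4P.
Short run: 2747 − 4P = 1985 + 4P gives 762 = 8P, so P = 95.25 and Y = 2747 − 4P = 2366.00.
Y = 2366.00 is above potential 2153; expectations adjust and SRAS shifts left until Y = 2153.
Long run: on the new AD curve, 2153 = 2747 − 4P gives P = 148.50.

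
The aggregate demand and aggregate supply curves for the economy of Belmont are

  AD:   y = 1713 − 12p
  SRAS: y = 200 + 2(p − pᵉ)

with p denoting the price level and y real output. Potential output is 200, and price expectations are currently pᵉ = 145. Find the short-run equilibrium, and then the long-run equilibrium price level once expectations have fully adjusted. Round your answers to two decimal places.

Short run: with pᵉ = 145, SRAS is y = 2p − 90. Setting AD = SRAS gives 1803 = 14p, so p = 128.79 and y = 1713 − 12p = 167.57.
Output 167.57 is below potential 200, so over time expected prices fall and SRAS shifts right until y returns to 200.
Long run: y = 200 on the AD curve gives 200 = 1713 − 12p, so p = 126.08.

Short run: p = 128.79, y = 167.57. Long run: p = 126.08.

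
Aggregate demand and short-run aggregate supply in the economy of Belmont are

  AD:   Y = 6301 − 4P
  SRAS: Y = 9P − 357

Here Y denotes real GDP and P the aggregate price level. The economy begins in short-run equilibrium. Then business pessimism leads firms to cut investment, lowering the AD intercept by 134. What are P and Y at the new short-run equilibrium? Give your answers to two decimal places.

This is a negative demand shock: AD shifts left.
New AD: Y = 6167 − 4P.
Set AD = SRAS: 6167 − 4P = 9P − 357, so 6524 = 13P and P = 501.85.
Substituting into AD, Y = 4159.62.

P = 501.85, Y = 4159.62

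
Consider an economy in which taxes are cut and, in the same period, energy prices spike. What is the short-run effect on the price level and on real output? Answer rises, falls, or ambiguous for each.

Price level: rises; output: ambiguous

The first event is a positive demand shock: AD shifts right, which by itself pushes P up and Y up.
The second is an adverse supply shock: SRAS shifts left, which by itself pushes P up and Y down.
Both shocks push P up, so P rises. The two shocks push Y in opposite directions, so the effect on Y is ambiguous.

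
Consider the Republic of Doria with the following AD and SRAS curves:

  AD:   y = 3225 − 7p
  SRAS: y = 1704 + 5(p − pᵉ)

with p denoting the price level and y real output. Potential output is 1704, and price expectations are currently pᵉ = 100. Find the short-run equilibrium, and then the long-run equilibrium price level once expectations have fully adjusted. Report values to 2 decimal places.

Short run: with pᵉ = 100, SRAS is y = 1204 + 5p. Setting AD = SRAS gives 2021 = 12p, so p = 168.42 and y = 3225 − 7p = 2046.08.
Output 2046.08 is above potential 1704, so over time expected prices rise and SRAS shifts left until y returns to 1704.
Long run: y = 1704 on the AD curve gives 1704 = 3225 − 7p, so p = 217.29.

Short run: p = 168.42, y = 2046.08. Long run: p = 217.29.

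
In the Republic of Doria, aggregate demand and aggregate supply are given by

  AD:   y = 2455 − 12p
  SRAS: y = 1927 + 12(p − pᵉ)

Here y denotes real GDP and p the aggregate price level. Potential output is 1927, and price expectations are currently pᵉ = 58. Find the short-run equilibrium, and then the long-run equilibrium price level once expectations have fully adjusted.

Short run: with pᵉ = 58, SRAS is y = 1231 + 12p. Setting AD = SRAS gives 1224 = 24p, so p = 51 and y = 2455 − 12·51 = 1843.
Output 1843 is below potential 1927, so over time expected prices fall and SRAS shifts right until y returns to 1927.
Long run: y = 1927 on the AD curve gives 1927 = 2455 − 12p, so p = 44.

Short run: p = 51, y = 1843. Long run: p = 44.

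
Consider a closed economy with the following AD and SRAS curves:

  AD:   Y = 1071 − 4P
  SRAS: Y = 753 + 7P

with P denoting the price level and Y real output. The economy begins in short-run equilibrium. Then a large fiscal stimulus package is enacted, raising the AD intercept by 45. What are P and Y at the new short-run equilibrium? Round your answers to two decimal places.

P = 33.00, Y = 984.00

This is a positive demand shock: AD shifts right.
New AD: Y = 1116 − 4P.
Set AD = SRAS: 1116 − 4P = 753 + 7P, so 363 = 11P and P = 33.00.
Substituting into AD, Y = 984.00.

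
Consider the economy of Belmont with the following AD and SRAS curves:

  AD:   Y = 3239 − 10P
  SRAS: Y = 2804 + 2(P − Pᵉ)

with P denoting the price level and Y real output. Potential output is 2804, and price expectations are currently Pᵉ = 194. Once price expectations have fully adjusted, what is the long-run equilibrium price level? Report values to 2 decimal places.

Long-run P = 43.50

Short run: with Pᵉ = 194, SRAS is Y = 2416 + 2P. Setting AD = SRAS gives 823 = 12P, so P = 68.58 and Y = 3239 − 10P = 2553.17.
Output 2553.17 is below potential 2804, so over time expected prices fall and SRAS shifts right until Y returns to 2804.
Long run: Y = 2804 on the AD curve gives 2804 = 3239 − 10P, so P = 43.50.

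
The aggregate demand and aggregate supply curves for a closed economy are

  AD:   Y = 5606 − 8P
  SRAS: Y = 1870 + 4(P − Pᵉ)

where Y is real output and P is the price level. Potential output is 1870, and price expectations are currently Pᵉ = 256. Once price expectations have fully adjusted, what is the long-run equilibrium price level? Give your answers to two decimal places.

Long-run P = 467.00

Short run: with Pᵉ = 256, SRAS is Y = 846 + 4P. Setting AD = SRAS gives 4760 = 12P, so P = 396.67 and Y = 5606 − 8P = 2432.67.
Output 2432.67 is above potential 1870, so over time expected prices rise and SRAS shifts left until Y returns to 1870.
Long run: Y = 1870 on the AD curve gives 1870 = 5606 − 8P, so P = 467.00.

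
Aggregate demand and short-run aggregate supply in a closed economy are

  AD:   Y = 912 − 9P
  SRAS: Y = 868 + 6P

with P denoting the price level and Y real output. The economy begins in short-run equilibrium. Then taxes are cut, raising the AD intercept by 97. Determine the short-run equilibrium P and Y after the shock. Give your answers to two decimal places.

P = 9.40, Y = 924.40

This is a positive demand shock: AD shifts right.
New AD: Y = 1009 − 9P.
Set AD = SRAS: 1009 − 9P = 868 + 6P, so 141 = 15P and P = 9.40.
Substituting into AD, Y = 924.40.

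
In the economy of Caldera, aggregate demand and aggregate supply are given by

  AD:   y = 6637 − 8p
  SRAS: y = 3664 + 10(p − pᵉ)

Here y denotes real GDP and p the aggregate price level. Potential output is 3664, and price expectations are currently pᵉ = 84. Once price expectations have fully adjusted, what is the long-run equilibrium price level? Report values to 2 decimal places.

Long-run p = 371.63

Short run: with pᵉ = 84, SRAS is y = 2824 + 10p. Setting AD = SRAS gives 3813 = 18p, so p = 211.83 and y = 6637 − 8p = 4942.33.
Output 4942.33 is above potential 3664, so over time expected prices rise and SRAS shifts left until y returns to 3664.
Long run: y = 3664 on the AD curve gives 3664 = 6637 − 8p, so p = 371.63.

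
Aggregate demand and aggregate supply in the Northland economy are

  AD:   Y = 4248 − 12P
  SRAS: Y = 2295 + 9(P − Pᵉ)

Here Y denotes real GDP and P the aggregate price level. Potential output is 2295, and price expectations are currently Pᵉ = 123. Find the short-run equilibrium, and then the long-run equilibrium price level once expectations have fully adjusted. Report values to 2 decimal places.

Short run: with Pᵉ = 123, SRAS is Y = 1188 + 9P. Setting AD = SRAS gives 3060 = 21P, so P = 145.71 and Y = 4248 − 12P = 2499.43.
Output 2499.43 is above potential 2295, so over time expected prices rise and SRAS shifts left until Y returns to 2295.
Long run: Y = 2295 on the AD curve gives 2295 = 4248 − 12P, so P = 162.75.

Short run: P = 145.71, Y = 2499.43. Long run: P = 162.75.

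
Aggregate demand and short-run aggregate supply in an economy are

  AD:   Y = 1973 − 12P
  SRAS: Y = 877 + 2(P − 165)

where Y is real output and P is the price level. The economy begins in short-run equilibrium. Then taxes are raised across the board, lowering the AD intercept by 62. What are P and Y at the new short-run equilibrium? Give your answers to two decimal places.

P = 97.43, Y = 741.86

This is a negative demand shock: AD shifts left.
New AD: Y = 1911 − 12P.
SRAS can be written Y = 547 + 2P.
Set AD = SRAS: 1911 − 12P = 547 + 2P, so 1364 = 14P and P = 97.43.
Substituting into AD, Y = 741.86.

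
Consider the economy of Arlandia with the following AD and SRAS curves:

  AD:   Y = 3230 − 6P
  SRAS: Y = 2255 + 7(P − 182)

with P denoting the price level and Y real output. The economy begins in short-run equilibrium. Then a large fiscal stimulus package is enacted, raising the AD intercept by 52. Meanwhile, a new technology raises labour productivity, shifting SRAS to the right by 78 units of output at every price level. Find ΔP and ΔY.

ΔP = -2, ΔY = +64

After both shocks: AD is Y = 3282 − 6P and SRAS is Y = 1059 + 7P.
Setting them equal: 2223 = 13P, so P = 171.
Y = 3282 − 6·171 = 2256.
Initially P = 173, Y = 2192, so ΔP = -2 and ΔY = +64.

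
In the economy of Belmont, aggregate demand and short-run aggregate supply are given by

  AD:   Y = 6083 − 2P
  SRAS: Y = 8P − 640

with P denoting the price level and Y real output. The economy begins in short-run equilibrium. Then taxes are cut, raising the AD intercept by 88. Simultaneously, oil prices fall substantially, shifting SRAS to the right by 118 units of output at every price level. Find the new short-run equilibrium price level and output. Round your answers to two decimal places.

P = 669.30, Y = 4832.40

After both shocks: AD is Y = 6171 − 2P and SRAS is Y = 8P − 522.
Setting them equal: 6693 = 10P, so P = 669.30.
Substituting into AD, Y = 4832.40.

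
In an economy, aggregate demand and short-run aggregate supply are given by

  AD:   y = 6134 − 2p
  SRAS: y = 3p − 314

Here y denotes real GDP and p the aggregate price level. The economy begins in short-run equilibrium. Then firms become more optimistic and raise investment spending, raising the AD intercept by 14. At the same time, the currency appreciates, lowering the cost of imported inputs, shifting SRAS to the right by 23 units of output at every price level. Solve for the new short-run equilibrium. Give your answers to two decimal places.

p = 1287.80, y = 3572.40

After both shocks: AD is y = 6148 − 2p and SRAS is y = 3p − 291.
Setting them equal: 6439 = 5p, so p = 1287.80.
Substituting into AD, y = 3572.40.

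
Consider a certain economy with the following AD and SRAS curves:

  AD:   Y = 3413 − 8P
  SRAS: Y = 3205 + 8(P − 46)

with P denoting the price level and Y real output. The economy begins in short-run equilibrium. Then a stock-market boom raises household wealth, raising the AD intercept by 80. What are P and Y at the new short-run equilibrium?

This is a positive demand shock: AD shifts right.
New AD: Y = 3493 − 8P.
SRAS can be written Y = 2837 + 8P.
Set AD = SRAS: 3493 − 8P = 2837 + 8P, so 656 = 16P and P = 41.
Y = 3493 − 8·41 = 3165.

P = 41, Y = 3165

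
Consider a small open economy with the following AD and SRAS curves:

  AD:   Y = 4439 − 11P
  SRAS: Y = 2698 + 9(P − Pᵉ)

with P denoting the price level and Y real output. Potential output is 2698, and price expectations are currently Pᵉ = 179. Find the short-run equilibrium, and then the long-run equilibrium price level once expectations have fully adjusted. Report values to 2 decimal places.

Short run: with Pᵉ = 179, SRAS is Y = 1087 + 9P. Setting AD = SRAS gives 3352 = 20P, so P = 167.60 and Y = 4439 − 11P = 2595.40.
Output 2595.40 is below potential 2698, so over time expected prices fall and SRAS shifts right until Y returns to 2698.
Long run: Y = 2698 on the AD curve gives 2698 = 4439 − 11P, so P = 158.27.

Short run: P = 167.60, Y = 2595.40. Long run: P = 158.27.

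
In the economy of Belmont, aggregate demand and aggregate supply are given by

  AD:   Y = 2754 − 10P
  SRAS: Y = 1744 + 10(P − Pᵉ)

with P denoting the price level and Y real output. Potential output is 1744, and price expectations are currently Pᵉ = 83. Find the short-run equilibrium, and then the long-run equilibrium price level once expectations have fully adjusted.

Short run: P = 92, Y = 1834. Long run: P = 101.

Short run: with Pᵉ = 83, SRAS is Y = 914 + 10P. Setting AD = SRAS gives 1840 = 20P, so P = 92 and Y = 2754 − 10·92 = 1834.
Output 1834 is above potential 1744, so over time expected prices rise and SRAS shifts left until Y returns to 1744.
Long run: Y = 1744 on the AD curve gives 1744 = 2754 − 10P, so P = 101.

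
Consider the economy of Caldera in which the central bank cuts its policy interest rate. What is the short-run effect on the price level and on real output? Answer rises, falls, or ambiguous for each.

Price level: rises; output: rises

This is a positive demand shock: AD shifts right.
Moving along the upward-sloping SRAS curve, P rises and Y rises.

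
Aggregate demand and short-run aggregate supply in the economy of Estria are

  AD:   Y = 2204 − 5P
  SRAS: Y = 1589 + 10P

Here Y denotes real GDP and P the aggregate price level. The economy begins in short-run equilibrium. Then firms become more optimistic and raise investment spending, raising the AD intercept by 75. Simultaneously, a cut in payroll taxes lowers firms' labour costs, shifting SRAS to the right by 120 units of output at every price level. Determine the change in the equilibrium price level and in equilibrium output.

After both shocks: AD is Y = 2279 − 5P and SRAS is Y = 1709 + 10P.
Setting them equal: 570 = 15P, so P = 38.
Y = 2279 − 5·38 = 2089.
Initially P = 41, Y = 1999, so ΔP = -3 and ΔY = +90.

ΔP = -3, ΔY = +90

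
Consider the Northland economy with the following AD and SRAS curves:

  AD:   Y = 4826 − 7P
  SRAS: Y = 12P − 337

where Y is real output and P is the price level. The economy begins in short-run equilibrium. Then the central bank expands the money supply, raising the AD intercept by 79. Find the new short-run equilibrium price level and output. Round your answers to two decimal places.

This is a positive demand shock: AD shifts right.
New AD: Y = 4905 − 7P.
Set AD = SRAS: 4905 − 7P = 12P − 337, so 5242 = 19P and P = 275.89.
Substituting into AD, Y = 2973.74.

P = 275.89, Y = 2973.74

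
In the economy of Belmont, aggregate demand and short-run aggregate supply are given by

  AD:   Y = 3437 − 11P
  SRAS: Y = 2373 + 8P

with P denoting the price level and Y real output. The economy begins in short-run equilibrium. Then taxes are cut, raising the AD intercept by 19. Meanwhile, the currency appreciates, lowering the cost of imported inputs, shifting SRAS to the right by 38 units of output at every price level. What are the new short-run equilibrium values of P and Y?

After both shocks: AD is Y = 3456 − 11P and SRAS is Y = 2411 + 8P.
Setting them equal: 1045 = 19P, so P = 55.
Y = 3456 − 11·55 = 2851.

P = 55, Y = 2851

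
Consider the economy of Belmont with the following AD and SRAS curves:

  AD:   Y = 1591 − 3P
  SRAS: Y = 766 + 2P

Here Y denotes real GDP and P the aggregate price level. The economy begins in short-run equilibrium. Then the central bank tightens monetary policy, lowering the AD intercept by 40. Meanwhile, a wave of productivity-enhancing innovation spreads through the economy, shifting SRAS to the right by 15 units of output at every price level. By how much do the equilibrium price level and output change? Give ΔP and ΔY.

ΔP = -11, ΔY = -7

After both shocks: AD is Y = 1551 − 3P and SRAS is Y = 781 + 2P.
Setting them equal: 770 = 5P, so P = 154.
Y = 1551 − 3·154 = 1089.
Initially P = 165, Y = 1096, so ΔP = -11 and ΔY = -7.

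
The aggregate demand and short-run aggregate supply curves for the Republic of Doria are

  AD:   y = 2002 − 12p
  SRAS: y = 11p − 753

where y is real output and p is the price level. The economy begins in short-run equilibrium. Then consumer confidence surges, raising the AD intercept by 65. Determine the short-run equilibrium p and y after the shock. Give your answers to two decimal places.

p = 122.61, y = 595.70

This is a positive demand shock: AD shifts right.
New AD: y = 2067 − 12p.
Set AD = SRAS: 2067 − 12p = 11p − 753, so 2820 = 23p and p = 122.61.
Substituting into AD, y = 595.70.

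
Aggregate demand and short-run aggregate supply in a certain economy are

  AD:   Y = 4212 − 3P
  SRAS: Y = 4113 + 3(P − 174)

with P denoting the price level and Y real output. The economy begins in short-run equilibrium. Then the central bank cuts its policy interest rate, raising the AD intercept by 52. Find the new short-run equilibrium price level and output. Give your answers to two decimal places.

This is a positive demand shock: AD shifts right.
New AD: Y = 4264 − 3P.
SRAS can be written Y = 3591 + 3P.
Set AD = SRAS: 4264 − 3P = 3591 + 3P, so 673 = 6P and P = 112.17.
Substituting into AD, Y = 3927.50.

P = 112.17, Y = 3927.50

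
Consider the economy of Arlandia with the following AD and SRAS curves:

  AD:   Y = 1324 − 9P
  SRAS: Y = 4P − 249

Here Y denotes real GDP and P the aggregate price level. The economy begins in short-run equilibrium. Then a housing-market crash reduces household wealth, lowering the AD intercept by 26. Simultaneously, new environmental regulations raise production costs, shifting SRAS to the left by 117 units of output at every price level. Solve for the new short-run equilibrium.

P = 128, Y = 146

After both shocks: AD is Y = 1298 − 9P and SRAS is Y = 4P − 366.
Setting them equal: 1664 = 13P, so P = 128.
Y = 1298 − 9·128 = 146.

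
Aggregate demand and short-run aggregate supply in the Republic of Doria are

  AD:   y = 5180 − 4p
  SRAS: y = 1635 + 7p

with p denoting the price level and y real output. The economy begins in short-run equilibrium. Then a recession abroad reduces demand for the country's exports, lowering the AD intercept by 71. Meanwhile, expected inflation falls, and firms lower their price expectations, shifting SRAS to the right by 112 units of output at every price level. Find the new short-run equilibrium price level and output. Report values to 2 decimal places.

After both shocks: AD is y = 5109 − 4p and SRAS is y = 1747 + 7p.
Setting them equal: 3362 = 11p, so p = 305.64.
Substituting into AD, y = 3886.45.

p = 305.64, y = 3886.45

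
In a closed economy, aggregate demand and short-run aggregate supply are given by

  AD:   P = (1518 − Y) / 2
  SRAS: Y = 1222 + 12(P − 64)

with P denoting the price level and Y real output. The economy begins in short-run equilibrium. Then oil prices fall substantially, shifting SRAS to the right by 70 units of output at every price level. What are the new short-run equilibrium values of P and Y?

This is a positive supply shock: SRAS shifts right.
New SRAS: Y = 524 + 12P.
Set AD = SRAS: 1518 − 2P = 524 + 12P, so 994 = 14P and P = 71.
Y = 1518 − 2·71 = 1376.

P = 71, Y = 1376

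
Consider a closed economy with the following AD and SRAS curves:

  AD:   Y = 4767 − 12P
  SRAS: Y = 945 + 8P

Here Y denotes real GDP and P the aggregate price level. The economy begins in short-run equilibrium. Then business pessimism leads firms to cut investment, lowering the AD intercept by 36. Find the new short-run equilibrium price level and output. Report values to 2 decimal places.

P = 189.30, Y = 2459.40

This is a negative demand shock: AD shifts left.
New AD: Y = 4731 − 12P.
Set AD = SRAS: 4731 − 12P = 945 + 8P, so 3786 = 20P and P = 189.30.
Substituting into AD, Y = 2459.40.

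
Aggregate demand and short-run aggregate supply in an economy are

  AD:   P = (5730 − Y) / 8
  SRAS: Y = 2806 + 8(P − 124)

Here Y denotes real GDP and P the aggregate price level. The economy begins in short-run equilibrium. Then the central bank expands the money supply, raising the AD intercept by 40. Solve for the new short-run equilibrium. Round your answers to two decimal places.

P = 247.25, Y = 3792.00

This is a positive demand shock: AD shifts right.
New AD: Y = 5770 − 8P.
SRAS can be written Y = 1814 + 8P.
Set AD = SRAS: 5770 − 8P = 1814 + 8P, so 3956 = 16P and P = 247.25.
Substituting into AD, Y = 3792.00.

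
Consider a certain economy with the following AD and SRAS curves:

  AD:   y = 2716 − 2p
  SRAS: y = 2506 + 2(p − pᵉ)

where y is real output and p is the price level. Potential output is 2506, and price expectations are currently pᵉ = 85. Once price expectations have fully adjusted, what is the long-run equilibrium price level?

Long-run p = 105

Short run: with pᵉ = 85, SRAS is y = 2336 + 2p. Setting AD = SRAS gives 380 = 4p, so p = 95 and y = 2716 − 2·95 = 2526.
Output 2526 is above potential 2506, so over time expected prices rise and SRAS shifts left until y returns to 2506.
Long run: y = 2506 on the AD curve gives 2506 = 2716 − 2p, so p = 105.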